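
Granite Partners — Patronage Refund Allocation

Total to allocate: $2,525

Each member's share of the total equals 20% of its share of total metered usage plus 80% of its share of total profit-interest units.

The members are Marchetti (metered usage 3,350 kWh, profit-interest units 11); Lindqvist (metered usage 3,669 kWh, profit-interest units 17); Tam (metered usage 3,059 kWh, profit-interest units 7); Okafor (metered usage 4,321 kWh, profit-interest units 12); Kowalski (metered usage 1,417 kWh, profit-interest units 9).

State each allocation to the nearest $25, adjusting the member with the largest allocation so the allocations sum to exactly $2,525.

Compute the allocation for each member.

Metered usage total 15,816; profit-interest units total 56.
Combined weights (20% metered usage + 80% profit-interest units): Marchetti 0.1995; Lindqvist 0.2893; Tam 0.1387; Okafor 0.2261; Kowalski 0.1465.
Unrounded shares: Marchetti 503.75; Lindqvist 730.36; Tam 350.17; Okafor 570.83; Kowalski 369.89.
At nearest $25: Marchetti $500; Lindqvist $725; Tam $350; Okafor $575; Kowalski $375. Sum = $2,525.
No rounding difference to absorb.

Marchetti: $500 | Lindqvist: $725 | Tam: $350 | Okafor: $575 | Kowalski: $375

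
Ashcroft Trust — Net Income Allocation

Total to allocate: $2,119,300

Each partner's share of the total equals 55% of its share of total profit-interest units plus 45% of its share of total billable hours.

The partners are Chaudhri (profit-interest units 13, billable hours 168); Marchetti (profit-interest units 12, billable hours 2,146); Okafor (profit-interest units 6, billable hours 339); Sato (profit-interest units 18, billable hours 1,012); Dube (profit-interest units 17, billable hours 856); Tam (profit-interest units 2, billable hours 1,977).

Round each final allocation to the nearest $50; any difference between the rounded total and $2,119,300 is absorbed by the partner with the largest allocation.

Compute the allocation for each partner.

Totals — profit-interest units 68, billable hours 6,498.
Combined weights (55% profit-interest units + 45% billable hours): Chaudhri 0.1168; Marchetti 0.2457; Okafor 0.0720; Sato 0.2157; Dube 0.1968; Tam 0.1531.
Pro-rata amounts: Chaudhri 247,494.84; Marchetti 520,656.45; Okafor 152,602.03; Sato 457,072.27; Dube 417,035.38; Tam 324,439.03.
After rounding ($50): Chaudhri $247,500; Marchetti $520,650; Okafor $152,600; Sato $457,050; Dube $417,050; Tam $324,450. Sum = $2,119,300.
Sum already equals the total — no adjustment.

Chaudhri: $247,500 | Marchetti: $520,650 | Okafor: $152,600 | Sato: $457,050 | Dube: $417,050 | Tam: $324,450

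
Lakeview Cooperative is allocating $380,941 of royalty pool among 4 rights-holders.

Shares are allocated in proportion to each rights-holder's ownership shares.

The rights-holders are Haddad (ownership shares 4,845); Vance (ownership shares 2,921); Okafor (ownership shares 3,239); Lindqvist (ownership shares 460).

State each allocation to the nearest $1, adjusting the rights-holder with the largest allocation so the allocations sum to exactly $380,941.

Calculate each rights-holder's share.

Haddad: $160,983 | Vance: $97,054 | Okafor: $107,620 | Lindqvist: $15,284

Sum of ownership shares: 11,465.
Pro-rata amounts: Haddad 4,845/11,465 × $380,941 = 160,982.04; Vance 2,921/11,465 × $380,941 = 97,054.40; Okafor 3,239/11,465 × $380,941 = 107,620.40; Lindqvist 460/11,465 × $380,941 = 15,284.16.
Rounded to nearest $1: Haddad $160,982; Vance $97,054; Okafor $107,620; Lindqvist $15,284. Sum = $380,940.
Difference $380,941 − $380,940 = +$1 applied to largest allocation (Haddad): Haddad becomes $160,983.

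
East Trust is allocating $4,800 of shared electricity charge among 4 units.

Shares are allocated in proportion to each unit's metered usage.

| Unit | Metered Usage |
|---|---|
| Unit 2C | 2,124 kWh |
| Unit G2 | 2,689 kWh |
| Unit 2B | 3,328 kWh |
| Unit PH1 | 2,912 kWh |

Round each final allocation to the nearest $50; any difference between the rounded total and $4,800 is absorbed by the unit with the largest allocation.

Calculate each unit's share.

Sum of metered usage: 11,053.
Proportional shares: Unit 2C 2,124/11,053 × $4,800 = 922.39; Unit G2 2,689/11,053 × $4,800 = 1,167.76; Unit 2B 3,328/11,053 × $4,800 = 1,445.25; Unit PH1 2,912/11,053 × $4,800 = 1,264.60.
At nearest $50: Unit 2C $900; Unit G2 $1,150; Unit 2B $1,450; Unit PH1 $1,250. Sum = $4,750.
Difference $4,800 − $4,750 = +$50 applied to largest allocation (Unit 2B): Unit 2B becomes $1,500.

Unit 2C: $900 · Unit G2: $1,150 · Unit 2B: $1,500 · Unit PH1: $1,250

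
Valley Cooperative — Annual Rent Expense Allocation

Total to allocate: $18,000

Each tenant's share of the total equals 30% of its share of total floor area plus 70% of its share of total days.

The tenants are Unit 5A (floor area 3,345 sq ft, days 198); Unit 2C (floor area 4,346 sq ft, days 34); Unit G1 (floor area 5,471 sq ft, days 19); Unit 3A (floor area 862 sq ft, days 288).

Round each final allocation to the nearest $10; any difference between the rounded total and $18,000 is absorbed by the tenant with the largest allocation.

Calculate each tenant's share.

Unit 5A: $5,920 | Unit 2C: $2,470 | Unit G1: $2,550 | Unit 3A: $7,060

Totals — floor area 14,024, days 539.
Combined weights (30% floor area + 70% days): Unit 5A 0.3287; Unit 2C 0.1371; Unit G1 0.1417; Unit 3A 0.3925.
Pro-rata amounts: Unit 5A 5,916.58; Unit 2C 2,468.25; Unit G1 2,550.79; Unit 3A 7,064.38.
At nearest $10: Unit 5A $5,920; Unit 2C $2,470; Unit G1 $2,550; Unit 3A $7,060. Sum = $18,000.
Sum already equals the total — no adjustment.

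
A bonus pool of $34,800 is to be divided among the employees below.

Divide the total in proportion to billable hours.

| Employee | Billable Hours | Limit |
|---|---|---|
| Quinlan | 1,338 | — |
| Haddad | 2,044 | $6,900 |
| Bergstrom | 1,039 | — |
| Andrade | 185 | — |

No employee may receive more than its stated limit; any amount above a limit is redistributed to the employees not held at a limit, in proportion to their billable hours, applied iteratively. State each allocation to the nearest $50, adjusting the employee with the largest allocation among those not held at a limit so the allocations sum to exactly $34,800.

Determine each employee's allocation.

Quinlan: $14,600 | Haddad: $6,900 | Bergstrom: $11,300 | Andrade: $2,000

Sum of billable hours: 4,606.
Proportional shares (ignoring caps): Quinlan 10,109.08; Haddad 15,443.16; Bergstrom 7,850.02; Andrade 1,397.74.
Capped: Haddad ($6,900); residual $27,900 reallocated over remaining billable hours 2,562.
Shares after redistribution: Quinlan 14,570.73 → $14,550; Bergstrom 11,314.64 → $11,300; Andrade 2,014.64 → $2,000.
Rounding difference +$50 applied to Quinlan → $14,600.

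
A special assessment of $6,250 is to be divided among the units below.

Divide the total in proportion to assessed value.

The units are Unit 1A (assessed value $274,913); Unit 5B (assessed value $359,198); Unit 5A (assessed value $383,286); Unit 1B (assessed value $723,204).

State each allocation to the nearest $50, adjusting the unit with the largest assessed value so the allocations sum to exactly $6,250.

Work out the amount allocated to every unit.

Total assessed value = 1,740,601.
Proportional shares: Unit 1A 274,913/1,740,601 × $6,250 = 987.13; Unit 5B 359,198/1,740,601 × $6,250 = 1,289.78; Unit 5A 383,286/1,740,601 × $6,250 = 1,376.27; Unit 1B 723,204/1,740,601 × $6,250 = 2,596.82.
Rounded to nearest $50: Unit 1A $1,000; Unit 5B $1,300; Unit 5A $1,400; Unit 1B $2,600. Sum = $6,300.
Difference $6,250 − $6,300 = −$50 applied to largest assessed value (Unit 1B): Unit 1B becomes $2,550.

Unit 1A: $1,000; Unit 5B: $1,300; Unit 5A: $1,400; Unit 1B: $2,550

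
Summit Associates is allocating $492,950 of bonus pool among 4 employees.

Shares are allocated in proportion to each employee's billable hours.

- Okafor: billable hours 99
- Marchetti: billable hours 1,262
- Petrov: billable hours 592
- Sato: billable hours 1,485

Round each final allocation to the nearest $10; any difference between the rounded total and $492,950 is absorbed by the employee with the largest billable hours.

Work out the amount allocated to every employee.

Billable hours total: 3,438.
Pro-rata amounts: Okafor 99/3,438 × $492,950 = 14,194.90; Marchetti 1,262/3,438 × $492,950 = 180,949.07; Petrov 592/3,438 × $492,950 = 84,882.61; Sato 1,485/3,438 × $492,950 = 212,923.43.
At nearest $10: Okafor $14,190; Marchetti $180,950; Petrov $84,880; Sato $212,920. Sum = $492,940.
Difference $492,950 − $492,940 = +$10 applied to largest billable hours (Sato): Sato becomes $212,930.

Okafor: $14,190 · Marchetti: $180,950 · Petrov: $84,880 · Sato: $212,930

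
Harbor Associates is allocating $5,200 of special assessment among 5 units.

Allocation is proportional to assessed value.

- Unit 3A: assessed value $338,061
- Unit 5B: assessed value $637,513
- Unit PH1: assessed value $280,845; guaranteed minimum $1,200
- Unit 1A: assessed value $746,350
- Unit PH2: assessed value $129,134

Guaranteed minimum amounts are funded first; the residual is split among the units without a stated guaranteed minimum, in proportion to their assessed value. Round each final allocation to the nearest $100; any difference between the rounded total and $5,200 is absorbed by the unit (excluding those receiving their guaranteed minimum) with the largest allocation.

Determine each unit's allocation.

Minimums first: Unit PH1 $1,200. Residual $4,000.
Residual split over remaining assessed value 1,851,058: Unit 3A 730.52 → $700; Unit 5B 1,377.62 → $1,400; Unit 1A 1,612.81 → $1,600; Unit PH2 279.05 → $300.

Unit 3A: $700; Unit 5B: $1,400; Unit PH1: $1,200; Unit 1A: $1,600; Unit PH2: $300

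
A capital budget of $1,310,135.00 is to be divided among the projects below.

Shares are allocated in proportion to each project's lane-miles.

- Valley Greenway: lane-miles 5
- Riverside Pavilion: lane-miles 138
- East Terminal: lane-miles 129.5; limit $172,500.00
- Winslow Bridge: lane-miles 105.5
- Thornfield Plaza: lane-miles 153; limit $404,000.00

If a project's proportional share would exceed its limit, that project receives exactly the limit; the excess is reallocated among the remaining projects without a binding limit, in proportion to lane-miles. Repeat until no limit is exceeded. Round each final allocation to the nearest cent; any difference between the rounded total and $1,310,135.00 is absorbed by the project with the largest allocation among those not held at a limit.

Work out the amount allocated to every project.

Valley Greenway: $14,761.27; Riverside Pavilion: $407,410.98; East Terminal: $172,500.00; Winslow Bridge: $311,462.75; Thornfield Plaza: $404,000.00

Combined lane-miles = 531.
Proportional shares (ignoring caps): Valley Greenway 12,336.4878; Riverside Pavilion 340,487.0621; East Terminal 319,515.0330; Winslow Bridge 260,299.8917; Thornfield Plaza 377,496.5254.
Held at cap: East Terminal ($172,500.00); residual $1,137,635.00 reallocated over remaining lane-miles 401.5.
Held at cap: Thornfield Plaza ($404,000.00); residual $733,635.00 reallocated over remaining lane-miles 248.5.
Remaining shares: Valley Greenway 14,761.2676 → $14,761.27; Riverside Pavilion 407,410.9859 → $407,410.99; Winslow Bridge 311,462.7465 → $311,462.75.
Rounding difference −$0.01 applied to Riverside Pavilion → $407,410.98.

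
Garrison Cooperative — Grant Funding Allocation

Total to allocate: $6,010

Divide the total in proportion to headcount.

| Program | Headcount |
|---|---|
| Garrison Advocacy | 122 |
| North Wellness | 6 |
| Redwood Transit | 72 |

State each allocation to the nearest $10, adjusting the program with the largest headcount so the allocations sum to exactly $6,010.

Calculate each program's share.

Combined headcount = 122 + 6 + 72 = 200.
Raw shares: Garrison Advocacy 3,666.10; North Wellness 180.30; Redwood Transit 2,163.60.
At nearest $10: Garrison Advocacy $3,670; North Wellness $180; Redwood Transit $2,160. Sum = $6,010.
Rounded total matches; no reconciliation needed.

Garrison Advocacy: $3,670 · North Wellness: $180 · Redwood Transit: $2,160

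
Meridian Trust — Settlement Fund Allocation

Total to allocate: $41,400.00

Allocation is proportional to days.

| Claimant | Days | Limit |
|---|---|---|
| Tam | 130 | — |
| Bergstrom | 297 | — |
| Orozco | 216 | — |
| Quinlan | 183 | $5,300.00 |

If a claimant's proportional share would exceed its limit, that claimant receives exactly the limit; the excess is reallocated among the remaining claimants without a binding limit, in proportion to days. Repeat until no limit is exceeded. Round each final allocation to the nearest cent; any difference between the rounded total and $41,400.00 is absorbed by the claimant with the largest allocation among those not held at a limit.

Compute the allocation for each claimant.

Tam: $7,298.60; Bergstrom: $16,674.49; Orozco: $12,126.91; Quinlan: $5,300.00

Sum of days: 826.
Proportional shares (ignoring caps): Tam 6,515.7385; Bergstrom 14,885.9564; Orozco 10,826.1501; Quinlan 9,172.15496.
Capped: Quinlan ($5,300.00); residual $36,100.00 reallocated over remaining days 643.
Redistributed shares: Tam 7,298.6003 → $7,298.60; Bergstrom 16,674.4946 → $16,674.49; Orozco 12,126.9051 → $12,126.91.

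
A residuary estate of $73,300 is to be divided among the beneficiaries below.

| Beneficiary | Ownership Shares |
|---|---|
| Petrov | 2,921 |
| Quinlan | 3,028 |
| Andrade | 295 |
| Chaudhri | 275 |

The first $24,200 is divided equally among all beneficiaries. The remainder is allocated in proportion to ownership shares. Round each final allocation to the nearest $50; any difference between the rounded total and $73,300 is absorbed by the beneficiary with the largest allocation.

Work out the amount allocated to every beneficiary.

First tranche $24,200 split equally: $6,050 each.
Remainder $49,100 by ownership shares (total 6,519): Petrov 22,000.48 → $22,000; Quinlan 22,806.38 → $22,800; Andrade 2,221.89 → $2,200; Chaudhri 2,071.25 → $2,050.
Rounding difference +$50 on remainder applied to Quinlan.
Totals: Petrov $6,050 + $22,000 = $28,050; Quinlan $6,050 + $22,850 = $28,900; Andrade $6,050 + $2,200 = $8,250; Chaudhri $6,050 + $2,050 = $8,100.

Petrov: $28,050 | Quinlan: $28,900 | Andrade: $8,250 | Chaudhri: $8,100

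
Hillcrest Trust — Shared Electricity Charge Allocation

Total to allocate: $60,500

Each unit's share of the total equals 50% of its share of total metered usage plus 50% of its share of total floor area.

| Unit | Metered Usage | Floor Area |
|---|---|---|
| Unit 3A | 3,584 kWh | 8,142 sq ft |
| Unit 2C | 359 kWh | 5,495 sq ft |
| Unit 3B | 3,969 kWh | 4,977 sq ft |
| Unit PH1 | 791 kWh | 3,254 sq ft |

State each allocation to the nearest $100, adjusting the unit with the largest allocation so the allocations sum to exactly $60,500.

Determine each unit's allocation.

Unit 3A: $23,700 · Unit 2C: $8,800 · Unit 3B: $20,700 · Unit PH1: $7,300

Metered usage total 8,703; floor area total 21,868.
Combined weights (50% metered usage + 50% floor area): Unit 3A 0.3921; Unit 2C 0.1463; Unit 3B 0.3418; Unit PH1 0.1198.
Pro-rata amounts: Unit 3A 23,720.14; Unit 2C 8,849.05; Unit 3B 20,680.18; Unit PH1 7,250.63.
After rounding ($100): Unit 3A $23,700; Unit 2C $8,800; Unit 3B $20,700; Unit PH1 $7,300. Sum = $60,500.
No rounding difference to absorb.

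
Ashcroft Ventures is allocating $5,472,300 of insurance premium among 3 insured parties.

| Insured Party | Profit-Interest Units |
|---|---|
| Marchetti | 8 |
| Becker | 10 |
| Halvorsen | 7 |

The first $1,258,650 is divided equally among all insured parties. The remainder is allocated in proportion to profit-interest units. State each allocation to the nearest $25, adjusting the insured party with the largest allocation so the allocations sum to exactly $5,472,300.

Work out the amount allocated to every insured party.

First tranche $1,258,650 split equally: $419,550 each.
Remainder $4,213,650 by profit-interest units (total 25): Marchetti 1,348,368.00 → $1,348,375; Becker 1,685,460.00 → $1,685,450; Halvorsen 1,179,822.00 → $1,179,825.
Totals: Marchetti $419,550 + $1,348,375 = $1,767,925; Becker $419,550 + $1,685,450 = $2,105,000; Halvorsen $419,550 + $1,179,825 = $1,599,375.

Marchetti: $1,767,925; Becker: $2,105,000; Halvorsen: $1,599,375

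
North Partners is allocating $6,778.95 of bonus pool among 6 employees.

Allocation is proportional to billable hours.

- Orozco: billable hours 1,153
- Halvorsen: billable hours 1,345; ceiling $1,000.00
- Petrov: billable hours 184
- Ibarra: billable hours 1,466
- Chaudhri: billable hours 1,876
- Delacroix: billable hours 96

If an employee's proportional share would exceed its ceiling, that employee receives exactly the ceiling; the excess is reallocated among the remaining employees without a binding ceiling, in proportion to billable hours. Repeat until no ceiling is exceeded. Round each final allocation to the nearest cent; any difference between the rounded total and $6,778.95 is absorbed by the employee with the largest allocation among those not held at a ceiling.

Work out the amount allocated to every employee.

Orozco: $1,395.42; Halvorsen: $1,000.00; Petrov: $222.69; Ibarra: $1,774.23; Chaudhri: $2,270.43; Delacroix: $116.18

Billable hours total: 6,120.
Proportional shares (ignoring caps): Orozco 1,277.1453; Halvorsen 1,489.8183; Petrov 203.8116; Ibarra 1,623.8465; Chaudhri 2,077.9919; Delacroix 106.3365.
Cap binds for Halvorsen ($1,000.00); balance $5,778.95 reallocated over remaining billable hours 4,775.
Remaining shares: Orozco 1,395.4198 → $1,395.42; Petrov 222.6862 → $222.69; Ibarra 1,774.2284 → $1,774.23; Chaudhri 2,270.4315 → $2,270.43; Delacroix 116.1841 → $116.18.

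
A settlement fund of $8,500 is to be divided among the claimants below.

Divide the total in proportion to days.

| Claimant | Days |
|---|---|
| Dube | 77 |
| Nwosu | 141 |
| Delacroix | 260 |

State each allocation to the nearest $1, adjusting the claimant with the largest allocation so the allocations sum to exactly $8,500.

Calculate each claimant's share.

Dube: $1,369; Nwosu: $2,507; Delacroix: $4,624

Total days = 478.
Raw shares: Dube 77/478 × $8,500 = 1,369.25; Nwosu 141/478 × $8,500 = 2,507.32; Delacroix 260/478 × $8,500 = 4,623.43.
Rounded to nearest $1: Dube $1,369; Nwosu $2,507; Delacroix $4,623. Sum = $8,499.
Difference $8,500 − $8,499 = +$1 applied to largest allocation (Delacroix): Delacroix becomes $4,624.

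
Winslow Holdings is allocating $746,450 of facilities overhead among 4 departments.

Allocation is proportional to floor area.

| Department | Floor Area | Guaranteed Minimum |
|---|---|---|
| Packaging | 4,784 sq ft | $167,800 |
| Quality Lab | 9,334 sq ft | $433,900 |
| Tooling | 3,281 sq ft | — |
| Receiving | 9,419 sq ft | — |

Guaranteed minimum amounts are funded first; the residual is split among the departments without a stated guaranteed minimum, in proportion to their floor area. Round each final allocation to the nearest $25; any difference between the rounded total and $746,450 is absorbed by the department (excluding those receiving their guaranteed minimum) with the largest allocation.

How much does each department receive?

Minimums first: Packaging $167,800; Quality Lab $433,900. Balance $144,750.
Balance split over remaining floor area 12,700: Tooling 37,395.65 → $37,400; Receiving 107,354.35 → $107,350.

Packaging: $167,800; Quality Lab: $433,900; Tooling: $37,400; Receiving: $107,350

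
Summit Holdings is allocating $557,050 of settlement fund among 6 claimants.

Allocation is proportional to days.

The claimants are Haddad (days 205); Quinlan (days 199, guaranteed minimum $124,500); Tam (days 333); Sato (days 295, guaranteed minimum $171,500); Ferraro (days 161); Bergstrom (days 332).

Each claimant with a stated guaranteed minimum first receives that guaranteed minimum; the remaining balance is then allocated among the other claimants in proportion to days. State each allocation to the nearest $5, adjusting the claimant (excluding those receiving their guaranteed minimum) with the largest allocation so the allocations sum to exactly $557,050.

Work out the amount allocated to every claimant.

Haddad: $51,905 · Quinlan: $124,500 · Tam: $84,315 · Sato: $171,500 · Ferraro: $40,765 · Bergstrom: $84,065

Guaranteed amounts: Quinlan $124,500; Sato $171,500. Residual $261,050.
Residual split over remaining days 1,031: Haddad 51,906.16 → $51,905; Tam 84,315.86 → $84,315; Ferraro 40,765.32 → $40,765; Bergstrom 84,062.66 → $84,065.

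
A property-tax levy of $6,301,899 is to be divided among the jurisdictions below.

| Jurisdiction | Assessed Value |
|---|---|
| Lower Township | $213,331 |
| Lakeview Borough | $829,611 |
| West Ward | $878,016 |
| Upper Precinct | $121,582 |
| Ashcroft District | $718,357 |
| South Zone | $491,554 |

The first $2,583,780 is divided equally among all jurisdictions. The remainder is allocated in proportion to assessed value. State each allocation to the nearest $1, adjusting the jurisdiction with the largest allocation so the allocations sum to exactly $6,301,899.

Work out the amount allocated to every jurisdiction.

Lower Township: $674,505 | Lakeview Borough: $1,379,020 | West Ward: $1,434,356 | Upper Precinct: $569,619 | Ashcroft District: $1,251,837 | South Zone: $992,562

Equal tier: $2,583,780 ÷ 6 = $430,630 apiece.
Remainder $3,718,119 by assessed value (total 3,252,451): Lower Township 243,874.56 → $243,875; Lakeview Borough 948,390.13 → $948,390; West Ward 1,003,725.49 → $1,003,725; Upper Precinct 138,989.44 → $138,989; Ashcroft District 821,207.39 → $821,207; South Zone 561,931.99 → $561,932.
Rounding difference +$1 on remainder applied to West Ward.
Totals: Lower Township $430,630 + $243,875 = $674,505; Lakeview Borough $430,630 + $948,390 = $1,379,020; West Ward $430,630 + $1,003,726 = $1,434,356; Upper Precinct $430,630 + $138,989 = $569,619; Ashcroft District $430,630 + $821,207 = $1,251,837; South Zone $430,630 + $561,932 = $992,562.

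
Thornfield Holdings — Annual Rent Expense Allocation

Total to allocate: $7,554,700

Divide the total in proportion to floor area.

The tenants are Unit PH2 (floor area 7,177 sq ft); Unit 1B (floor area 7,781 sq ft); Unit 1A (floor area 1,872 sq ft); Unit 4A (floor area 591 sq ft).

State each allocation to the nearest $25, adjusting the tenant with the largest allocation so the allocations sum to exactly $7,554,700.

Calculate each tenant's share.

Unit PH2: $3,112,350 · Unit 1B: $3,374,250 · Unit 1A: $811,800 · Unit 4A: $256,300

Combined floor area = 17,421.
Raw shares: Unit PH2 7,177/17,421 × $7,554,700 = 3,112,340.39; Unit 1B 7,781/17,421 × $7,554,700 = 3,374,267.88; Unit 1A 1,872/17,421 × $7,554,700 = 811,801.76; Unit 4A 591/17,421 × $7,554,700 = 256,289.98.
Rounded to nearest $25: Unit PH2 $3,112,350; Unit 1B $3,374,275; Unit 1A $811,800; Unit 4A $256,300. Sum = $7,554,725.
Difference $7,554,700 − $7,554,725 = −$25 applied to largest allocation (Unit 1B): Unit 1B becomes $3,374,250.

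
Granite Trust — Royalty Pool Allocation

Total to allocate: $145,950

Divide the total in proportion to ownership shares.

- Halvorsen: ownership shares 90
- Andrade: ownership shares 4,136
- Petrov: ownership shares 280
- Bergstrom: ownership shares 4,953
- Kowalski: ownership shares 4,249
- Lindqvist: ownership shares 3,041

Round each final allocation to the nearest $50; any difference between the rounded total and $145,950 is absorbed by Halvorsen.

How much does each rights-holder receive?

Combined ownership shares = 16,749.
Pro-rata amounts: Halvorsen 90/16,749 × $145,950 = 784.26; Andrade 4,136/16,749 × $145,950 = 36,040.91; Petrov 280/16,749 × $145,950 = 2,439.91; Bergstrom 4,953/16,749 × $145,950 = 43,160.21; Kowalski 4,249/16,749 × $145,950 = 37,025.59; Lindqvist 3,041/16,749 × $145,950 = 26,499.13.
After rounding ($50): Halvorsen $800; Andrade $36,050; Petrov $2,450; Bergstrom $43,150; Kowalski $37,050; Lindqvist $26,500. Sum = $146,000.
Difference $145,950 − $146,000 = −$50 applied to Halvorsen: Halvorsen becomes $750.

Halvorsen: $750 · Andrade: $36,050 · Petrov: $2,450 · Bergstrom: $43,150 · Kowalski: $37,050 · Lindqvist: $26,500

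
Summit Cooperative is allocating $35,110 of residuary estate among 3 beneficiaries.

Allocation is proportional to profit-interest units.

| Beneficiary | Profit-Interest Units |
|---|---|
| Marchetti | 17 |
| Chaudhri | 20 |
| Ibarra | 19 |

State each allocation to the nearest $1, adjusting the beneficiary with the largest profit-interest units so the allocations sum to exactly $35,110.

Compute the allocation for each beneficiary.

Marchetti: $10,658 | Chaudhri: $12,540 | Ibarra: $11,912

Profit-interest units total: 17 + 20 + 19 = 56.
Raw shares: Marchetti 10,658.39; Chaudhri 12,539.29; Ibarra 11,912.32.
Rounded to nearest $1: Marchetti $10,658; Chaudhri $12,539; Ibarra $11,912. Sum = $35,109.
Difference $35,110 − $35,109 = +$1 applied to largest profit-interest units (Chaudhri): Chaudhri becomes $12,540.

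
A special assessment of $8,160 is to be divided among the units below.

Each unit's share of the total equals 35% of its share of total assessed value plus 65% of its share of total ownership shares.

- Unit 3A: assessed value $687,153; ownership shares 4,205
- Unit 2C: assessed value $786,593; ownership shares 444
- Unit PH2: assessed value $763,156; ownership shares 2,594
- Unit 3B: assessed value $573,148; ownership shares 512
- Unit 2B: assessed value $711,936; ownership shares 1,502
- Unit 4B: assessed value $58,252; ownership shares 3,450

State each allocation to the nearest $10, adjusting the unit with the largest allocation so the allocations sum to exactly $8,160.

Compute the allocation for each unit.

Totals — assessed value 3,580,238, ownership shares 12,707.
Blended shares (35% assessed value + 65% ownership shares): Unit 3A 0.2823; Unit 2C 0.0996; Unit PH2 0.2073; Unit 3B 0.0822; Unit 2B 0.1464; Unit 4B 0.1822.
Pro-rata amounts: Unit 3A 2,303.35; Unit 2C 812.80; Unit PH2 1,691.53; Unit 3B 670.92; Unit 2B 1,194.87; Unit 4B 1,486.53.
At nearest $10: Unit 3A $2,300; Unit 2C $810; Unit PH2 $1,690; Unit 3B $670; Unit 2B $1,190; Unit 4B $1,490. Sum = $8,150.
Difference $8,160 − $8,150 = +$10 applied to largest allocation (Unit 3A): Unit 3A becomes $2,310.

Unit 3A: $2,310 · Unit 2C: $810 · Unit PH2: $1,690 · Unit 3B: $670 · Unit 2B: $1,190 · Unit 4B: $1,490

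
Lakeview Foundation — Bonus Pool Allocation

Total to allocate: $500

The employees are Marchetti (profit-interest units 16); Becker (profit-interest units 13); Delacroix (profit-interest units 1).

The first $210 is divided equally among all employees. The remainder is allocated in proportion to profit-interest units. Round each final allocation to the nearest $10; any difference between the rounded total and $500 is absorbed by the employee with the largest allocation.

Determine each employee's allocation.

First tranche $210 split equally: $70 each.
Remainder $290 by profit-interest units (total 30): Marchetti 154.67 → $150; Becker 125.67 → $130; Delacroix 9.67 → $10.
Totals: Marchetti $70 + $150 = $220; Becker $70 + $130 = $200; Delacroix $70 + $10 = $80.

Marchetti: $220 | Becker: $200 | Delacroix: $80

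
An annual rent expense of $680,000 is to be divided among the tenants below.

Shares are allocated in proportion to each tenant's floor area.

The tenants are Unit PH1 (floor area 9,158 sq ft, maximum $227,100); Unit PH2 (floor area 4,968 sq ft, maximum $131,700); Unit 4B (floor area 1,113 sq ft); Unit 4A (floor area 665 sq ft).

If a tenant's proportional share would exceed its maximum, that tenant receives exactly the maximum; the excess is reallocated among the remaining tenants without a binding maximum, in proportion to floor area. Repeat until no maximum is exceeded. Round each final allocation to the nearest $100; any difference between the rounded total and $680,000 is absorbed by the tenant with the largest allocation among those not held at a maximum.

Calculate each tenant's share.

Unit PH1: $227,100 | Unit PH2: $131,700 | Unit 4B: $201,100 | Unit 4A: $120,100

Floor area total: 15,904.
Pro-rata shares before constraints: Unit PH1 391,564.39; Unit PH2 212,414.49; Unit 4B 47,588.03; Unit 4A 28,433.10.
Capped: Unit PH1 ($227,100), Unit PH2 ($131,700); remaining pool $321,200 reallocated over remaining floor area 1,778.
Shares after redistribution: Unit 4B 201,066.14 → $201,100; Unit 4A 120,133.86 → $120,100.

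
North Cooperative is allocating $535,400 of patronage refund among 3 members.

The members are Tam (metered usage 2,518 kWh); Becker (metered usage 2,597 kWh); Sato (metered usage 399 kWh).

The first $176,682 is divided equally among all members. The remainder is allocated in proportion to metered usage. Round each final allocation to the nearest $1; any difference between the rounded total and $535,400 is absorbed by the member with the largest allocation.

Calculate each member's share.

Equal tier: $176,682 ÷ 3 = $58,894 apiece.
Remainder $358,718 by metered usage (total 5,514): Tam 163,810.65 → $163,811; Becker 168,950.06 → $168,950; Sato 25,957.29 → $25,957.
Totals: Tam $58,894 + $163,811 = $222,705; Becker $58,894 + $168,950 = $227,844; Sato $58,894 + $25,957 = $84,851.

Tam: $222,705; Becker: $227,844; Sato: $84,851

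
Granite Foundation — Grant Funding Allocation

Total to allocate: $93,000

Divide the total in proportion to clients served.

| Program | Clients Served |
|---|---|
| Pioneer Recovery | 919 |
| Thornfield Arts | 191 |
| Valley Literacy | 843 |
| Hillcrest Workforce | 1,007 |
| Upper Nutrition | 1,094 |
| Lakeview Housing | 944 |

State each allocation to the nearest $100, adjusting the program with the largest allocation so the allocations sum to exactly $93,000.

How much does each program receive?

Pioneer Recovery: $17,100; Thornfield Arts: $3,600; Valley Literacy: $15,700; Hillcrest Workforce: $18,700; Upper Nutrition: $20,300; Lakeview Housing: $17,600

Combined clients served = 4,998.
Proportional shares: Pioneer Recovery 919/4,998 × $93,000 = 17,100.24; Thornfield Arts 191/4,998 × $93,000 = 3,554.02; Valley Literacy 843/4,998 × $93,000 = 15,686.07; Hillcrest Workforce 1,007/4,998 × $93,000 = 18,737.70; Upper Nutrition 1,094/4,998 × $93,000 = 20,356.54; Lakeview Housing 944/4,998 × $93,000 = 17,565.43.
At nearest $100: Pioneer Recovery $17,100; Thornfield Arts $3,600; Valley Literacy $15,700; Hillcrest Workforce $18,700; Upper Nutrition $20,400; Lakeview Housing $17,600. Sum = $93,100.
Difference $93,000 − $93,100 = −$100 applied to largest allocation (Upper Nutrition): Upper Nutrition becomes $20,300.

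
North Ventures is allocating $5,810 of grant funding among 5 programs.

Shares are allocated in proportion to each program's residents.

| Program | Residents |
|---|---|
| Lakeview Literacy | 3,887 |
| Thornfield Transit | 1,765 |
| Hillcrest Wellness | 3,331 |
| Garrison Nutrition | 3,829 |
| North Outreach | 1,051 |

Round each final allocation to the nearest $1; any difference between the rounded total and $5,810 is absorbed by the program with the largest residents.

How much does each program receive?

Lakeview Literacy: $1,629 | Thornfield Transit: $740 | Hillcrest Wellness: $1,396 | Garrison Nutrition: $1,605 | North Outreach: $440

Residents total: 3,887 + 1,765 + 3,331 + 3,829 + 1,051 = 13,863.
Pro-rata amounts: Lakeview Literacy 1,629.05; Thornfield Transit 739.71; Hillcrest Wellness 1,396.03; Garrison Nutrition 1,604.74; North Outreach 440.48.
After rounding ($1): Lakeview Literacy $1,629; Thornfield Transit $740; Hillcrest Wellness $1,396; Garrison Nutrition $1,605; North Outreach $440. Sum = $5,810.
No rounding difference to absorb.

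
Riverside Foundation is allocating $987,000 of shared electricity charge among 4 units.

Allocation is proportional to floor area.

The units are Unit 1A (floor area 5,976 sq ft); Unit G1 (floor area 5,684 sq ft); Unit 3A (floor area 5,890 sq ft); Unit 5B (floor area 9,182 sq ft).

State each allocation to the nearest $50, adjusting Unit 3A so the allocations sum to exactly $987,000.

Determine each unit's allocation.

Floor area total: 26,732.
Unrounded shares: Unit 1A 5,976/26,732 × $987,000 = 220,646.12; Unit G1 5,684/26,732 × $987,000 = 209,864.88; Unit 3A 5,890/26,732 × $987,000 = 217,470.82; Unit 5B 9,182/26,732 × $987,000 = 339,018.18.
At nearest $50: Unit 1A $220,650; Unit G1 $209,850; Unit 3A $217,450; Unit 5B $339,000. Sum = $986,950.
Difference $987,000 − $986,950 = +$50 applied to Unit 3A: Unit 3A becomes $217,500.

Unit 1A: $220,650 · Unit G1: $209,850 · Unit 3A: $217,500 · Unit 5B: $339,000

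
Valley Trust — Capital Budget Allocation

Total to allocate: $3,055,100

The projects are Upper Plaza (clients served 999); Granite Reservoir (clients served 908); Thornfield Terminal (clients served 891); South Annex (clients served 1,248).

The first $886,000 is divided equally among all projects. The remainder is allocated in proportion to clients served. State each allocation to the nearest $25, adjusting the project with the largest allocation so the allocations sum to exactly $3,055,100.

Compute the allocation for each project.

Upper Plaza: $757,075 · Granite Reservoir: $708,300 · Thornfield Terminal: $699,175 · South Annex: $890,550

$886,000 shared equally gives $221,500 per project.
Remainder $2,169,100 by clients served (total 4,046): Upper Plaza 535,573.63 → $535,575; Granite Reservoir 486,787.64 → $486,800; Thornfield Terminal 477,673.78 → $477,675; South Annex 669,064.95 → $669,075.
Rounding difference −$25 on remainder applied to South Annex.
Totals: Upper Plaza $221,500 + $535,575 = $757,075; Granite Reservoir $221,500 + $486,800 = $708,300; Thornfield Terminal $221,500 + $477,675 = $699,175; South Annex $221,500 + $669,050 = $890,550.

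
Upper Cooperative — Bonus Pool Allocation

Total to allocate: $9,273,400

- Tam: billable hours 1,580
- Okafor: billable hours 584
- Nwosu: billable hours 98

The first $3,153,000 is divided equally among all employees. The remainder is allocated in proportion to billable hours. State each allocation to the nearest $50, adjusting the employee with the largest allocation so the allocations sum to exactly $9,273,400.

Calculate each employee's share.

First tranche $3,153,000 split equally: $1,051,000 each.
Remainder $6,120,400 by billable hours (total 2,262): Tam 4,275,080.46 → $4,275,100; Okafor 1,580,156.32 → $1,580,150; Nwosu 265,163.22 → $265,150.
Totals: Tam $1,051,000 + $4,275,100 = $5,326,100; Okafor $1,051,000 + $1,580,150 = $2,631,150; Nwosu $1,051,000 + $265,150 = $1,316,150.

Tam: $5,326,100 · Okafor: $2,631,150 · Nwosu: $1,316,150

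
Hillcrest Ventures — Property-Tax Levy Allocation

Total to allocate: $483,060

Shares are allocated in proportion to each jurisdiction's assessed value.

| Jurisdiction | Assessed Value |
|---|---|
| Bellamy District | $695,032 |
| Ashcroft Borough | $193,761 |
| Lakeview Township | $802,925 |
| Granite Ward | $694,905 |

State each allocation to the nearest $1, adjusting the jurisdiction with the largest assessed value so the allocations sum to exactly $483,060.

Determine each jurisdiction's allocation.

Assessed value total: 695,032 + 193,761 + 802,925 + 694,905 = 2,386,623.
Unrounded shares: Bellamy District 140,676.66; Ashcroft Borough 39,217.84; Lakeview Township 162,514.54; Granite Ward 140,650.96.
After rounding ($1): Bellamy District $140,677; Ashcroft Borough $39,218; Lakeview Township $162,515; Granite Ward $140,651. Sum = $483,061.
Difference $483,060 − $483,061 = −$1 applied to largest assessed value (Lakeview Township): Lakeview Township becomes $162,514.

Bellamy District: $140,677 · Ashcroft Borough: $39,218 · Lakeview Township: $162,514 · Granite Ward: $140,651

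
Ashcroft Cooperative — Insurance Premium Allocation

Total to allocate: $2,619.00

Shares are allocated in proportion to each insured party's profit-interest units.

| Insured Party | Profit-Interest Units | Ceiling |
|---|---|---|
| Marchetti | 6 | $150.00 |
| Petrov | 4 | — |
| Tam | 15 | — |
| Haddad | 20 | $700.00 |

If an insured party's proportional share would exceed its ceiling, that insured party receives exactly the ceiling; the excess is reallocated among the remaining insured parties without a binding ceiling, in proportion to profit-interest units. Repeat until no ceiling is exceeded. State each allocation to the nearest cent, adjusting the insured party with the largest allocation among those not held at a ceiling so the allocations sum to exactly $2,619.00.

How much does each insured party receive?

Marchetti: $150.00; Petrov: $372.42; Tam: $1,396.58; Haddad: $700.00

Sum of profit-interest units: 45.
Unconstrained shares: Marchetti 349.2000; Petrov 232.8000; Tam 873.0000; Haddad 1,164.0000.
Held at cap: Marchetti ($150.00), Haddad ($700.00); balance $1,769.00 reallocated over remaining profit-interest units 19.
Shares after redistribution: Petrov 372.4211 → $372.42; Tam 1,396.5789 → $1,396.58.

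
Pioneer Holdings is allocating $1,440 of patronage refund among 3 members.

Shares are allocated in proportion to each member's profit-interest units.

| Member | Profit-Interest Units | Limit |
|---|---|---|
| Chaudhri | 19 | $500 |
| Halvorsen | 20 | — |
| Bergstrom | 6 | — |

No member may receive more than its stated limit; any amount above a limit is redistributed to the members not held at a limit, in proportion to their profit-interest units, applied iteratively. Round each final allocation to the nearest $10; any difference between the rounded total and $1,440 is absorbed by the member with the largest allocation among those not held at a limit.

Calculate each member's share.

Profit-interest units total: 45.
Proportional shares (ignoring caps): Chaudhri 608.00; Halvorsen 640.00; Bergstrom 192.00.
Capped: Chaudhri ($500); remaining pool $940 reallocated over remaining profit-interest units 26.
Remaining shares: Halvorsen 723.08 → $720; Bergstrom 216.92 → $220.

Chaudhri: $500; Halvorsen: $720; Bergstrom: $220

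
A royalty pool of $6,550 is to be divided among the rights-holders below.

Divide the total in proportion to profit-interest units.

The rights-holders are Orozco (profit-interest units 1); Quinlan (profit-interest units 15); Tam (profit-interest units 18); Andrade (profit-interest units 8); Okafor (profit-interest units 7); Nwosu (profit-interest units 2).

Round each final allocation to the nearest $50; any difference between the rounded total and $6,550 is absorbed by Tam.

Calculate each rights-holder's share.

Orozco: $150; Quinlan: $1,950; Tam: $2,250; Andrade: $1,050; Okafor: $900; Nwosu: $250

Sum of profit-interest units: 51.
Unrounded shares: Orozco 1/51 × $6,550 = 128.43; Quinlan 15/51 × $6,550 = 1,926.47; Tam 18/51 × $6,550 = 2,311.76; Andrade 8/51 × $6,550 = 1,027.45; Okafor 7/51 × $6,550 = 899.02; Nwosu 2/51 × $6,550 = 256.86.
At nearest $50: Orozco $150; Quinlan $1,950; Tam $2,300; Andrade $1,050; Okafor $900; Nwosu $250. Sum = $6,600.
Difference $6,550 − $6,600 = −$50 applied to Tam: Tam becomes $2,250.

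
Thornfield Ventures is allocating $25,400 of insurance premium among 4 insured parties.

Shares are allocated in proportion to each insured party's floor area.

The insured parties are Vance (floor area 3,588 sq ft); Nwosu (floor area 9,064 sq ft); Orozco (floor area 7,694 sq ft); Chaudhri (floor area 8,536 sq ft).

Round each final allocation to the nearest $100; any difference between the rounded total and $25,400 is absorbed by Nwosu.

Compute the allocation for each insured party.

Combined floor area = 28,882.
Raw shares: Vance 3,588/28,882 × $25,400 = 3,155.43; Nwosu 9,064/28,882 × $25,400 = 7,971.25; Orozco 7,694/28,882 × $25,400 = 6,766.42; Chaudhri 8,536/28,882 × $25,400 = 7,506.90.
Rounded to nearest $100: Vance $3,200; Nwosu $8,000; Orozco $6,800; Chaudhri $7,500. Sum = $25,500.
Difference $25,400 − $25,500 = −$100 applied to Nwosu: Nwosu becomes $7,900.

Vance: $3,200 | Nwosu: $7,900 | Orozco: $6,800 | Chaudhri: $7,500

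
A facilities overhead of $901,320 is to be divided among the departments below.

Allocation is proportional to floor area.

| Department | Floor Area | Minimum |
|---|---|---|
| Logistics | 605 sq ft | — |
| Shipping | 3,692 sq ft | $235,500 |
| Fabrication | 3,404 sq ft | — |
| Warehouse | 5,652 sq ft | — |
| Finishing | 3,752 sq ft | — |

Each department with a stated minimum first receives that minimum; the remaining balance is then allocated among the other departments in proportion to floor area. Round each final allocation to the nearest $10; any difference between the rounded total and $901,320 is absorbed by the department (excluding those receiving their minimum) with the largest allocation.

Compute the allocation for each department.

Logistics: $30,030 | Shipping: $235,500 | Fabrication: $168,970 | Warehouse: $280,570 | Finishing: $186,250

Guaranteed amounts: Shipping $235,500. Residual $665,820.
Residual split over remaining floor area 13,413: Logistics 30,032.14 → $30,030; Fabrication 168,974.23 → $168,970; Warehouse 280,564.72 → $280,560; Finishing 186,248.91 → $186,250.
Rounding difference +$10 applied to Warehouse → $280,570.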